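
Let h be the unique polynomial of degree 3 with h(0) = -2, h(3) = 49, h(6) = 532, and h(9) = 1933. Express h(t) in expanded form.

Using the Lagrange interpolation formula with nodes 0, 3, 6, 9:
  L_0(t) = (t - 3)(t - 6)(t - 9) / -162
  L_1(t) = t(t - 6)(t - 9) / 54
  L_2(t) = t(t - 3)(t - 9) / -54
  L_3(t) = t(t - 3)(t - 6) / 162
Then h(t) = -2·L_0(t) + 49·L_1(t) + 532·L_2(t) + 1933·L_3(t).
Expanding and collecting terms gives h(t) = 3t^3 - 3t^2 - t - 2.
Check: h(3) = 49. ✓

h(t) = 3t^3 - 3t^2 - t - 2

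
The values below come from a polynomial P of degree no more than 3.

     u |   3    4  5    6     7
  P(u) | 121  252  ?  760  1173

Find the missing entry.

The 4 known points determine the degree-3 polynomial uniquely.
Write P(u) = au^3 + bu^2 + cu + d. Substituting each data point gives a linear system:
  27a + 9b + 3c + d = 121
  64a + 16b + 4c + d = 252
  216a + 36b + 6c + d = 760
  343a + 49b + 7c + d = 1173
Solving the system yields a = 3, b = 2, c = 6, d = 4.
So P(u) = 3u³ + 2u² + 6u + 4.
Then P(5) = 459.

459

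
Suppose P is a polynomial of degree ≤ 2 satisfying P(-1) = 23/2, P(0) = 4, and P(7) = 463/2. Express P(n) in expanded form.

Write P(n) = an^2 + bn + c. Substituting each data point gives a linear system:
  a - b + c = 23/2
  c = 4
  49a + 7b + c = 463/2
Solving the system yields a = 5, b = -5/2, c = 4.
So P(n) = 5n² - (5/2)n + 4.
Check: P(-1) = 23/2. ✓

P(n) = 5n^2 - (5/2)n + 4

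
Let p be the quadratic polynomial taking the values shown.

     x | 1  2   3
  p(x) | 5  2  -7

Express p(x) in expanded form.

p(x) = -3x^2 + 6x + 2

Write p(x) = ax^2 + bx + c. Substituting each data point gives a linear system:
  a + b + c = 5
  4a + 2b + c = 2
  9a + 3b + c = -7
Solving the system yields a = -3, b = 6, c = 2.
So p(x) = -3x^2 + 6x + 2.
Check: p(3) = -7. ✓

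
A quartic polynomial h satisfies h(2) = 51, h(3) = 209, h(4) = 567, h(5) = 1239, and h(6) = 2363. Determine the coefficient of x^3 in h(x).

Write h(x) = ax^4 + bx^3 + cx^2 + dx + e. Substituting each data point gives a linear system:
  16a + 8b + 4c + 2d + e = 51
  81a + 27b + 9c + 3d + e = 209
  256a + 64b + 16c + 4d + e = 567
  625a + 125b + 25c + 5d + e = 1239
  1296a + 216b + 36c + 6d + e = 2363
Solving the system yields a = 1, b = 5, c = 0, d = -2, e = -1.
So h(x) = x^4 + 5x^3 - 2x - 1.
The coefficient of x^3 is 5.

5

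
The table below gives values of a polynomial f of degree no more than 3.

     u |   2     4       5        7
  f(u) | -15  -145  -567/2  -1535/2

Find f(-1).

-15/2

Using the Lagrange interpolation formula with nodes 2, 4, 5, 7:
  L_0(u) = (u - 4)(u - 5)(u - 7) / -30
  L_1(u) = (u - 2)(u - 5)(u - 7) / 6
  L_2(u) = (u - 2)(u - 4)(u - 7) / -6
  L_3(u) = (u - 2)(u - 4)(u - 5) / 30
Then f(u) = -15·L_0(u) - 145·L_1(u) - 567/2·L_2(u) - 1535/2·L_3(u).
Expanding and collecting terms gives f(u) = -2u^3 - (5/2)u^2 + 6u - 1.
Evaluating at u = -1: f(-1) = -15/2.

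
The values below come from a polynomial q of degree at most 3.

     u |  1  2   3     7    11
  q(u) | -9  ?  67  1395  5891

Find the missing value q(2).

5

The 4 known points determine the degree-3 polynomial uniquely.
Write q(u) = au^3 + bu^2 + cu + d. Substituting each data point gives a linear system:
  a + b + c + d = -9
  27a + 9b + 3c + d = 67
  343a + 49b + 7c + d = 1395
  1331a + 121b + 11c + d = 5891
Solving the system yields a = 5, b = -6, c = -3, d = -5.
So q(u) = 5u³ - 6u² - 3u - 5.
Then q(2) = 5.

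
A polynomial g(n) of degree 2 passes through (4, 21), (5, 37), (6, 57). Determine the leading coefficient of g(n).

2

Write g(n) = an^2 + bn + c. Substituting each data point gives a linear system:
  16a + 4b + c = 21
  25a + 5b + c = 37
  36a + 6b + c = 57
Solving the system yields a = 2, b = -2, c = -3.
So g(n) = 2n² - 2n - 3.
The leading coefficient is 2.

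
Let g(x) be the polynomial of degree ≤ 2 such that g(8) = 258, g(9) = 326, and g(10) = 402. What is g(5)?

Write g(x) = ax^2 + bx + c. Substituting each data point gives a linear system:
  64a + 8b + c = 258
  81a + 9b + c = 326
  100a + 10b + c = 402
Solving the system yields a = 4, b = 0, c = 2.
So g(x) = 4x^2 + 2.
Then g(5) = 102.

102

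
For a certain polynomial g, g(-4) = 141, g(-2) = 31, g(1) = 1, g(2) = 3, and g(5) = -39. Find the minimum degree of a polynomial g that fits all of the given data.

Divided differences on the nodes -4, -2, 1, 2, 5:
  order 0: 141  31  1  3  -39
  order 1: -55  -10  2  -14
  order 2: 9  3  -4
  order 3: -1  -1
  order 4: 0
The order-3 divided differences are all -1 (nonzero) and every higher order vanishes, so the data lies on a polynomial of degree exactly 3.

3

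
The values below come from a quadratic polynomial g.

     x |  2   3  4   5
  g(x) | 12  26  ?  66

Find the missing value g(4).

44

On equispaced nodes a degree-2 polynomial has vanishing third forward difference, so
  - g(2) + 3·g(3) - 3·g(4) + g(5) = 0.
Substituting the known values and solving for g(4):
  -3·g(4) = -132
  g(4) = 44.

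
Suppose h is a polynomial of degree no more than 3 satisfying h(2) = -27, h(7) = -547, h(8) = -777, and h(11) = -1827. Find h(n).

h(n) = -n^3 - 4n^2 - n - 1

Write h(n) = an^3 + bn^2 + cn + d. Substituting each data point gives a linear system:
  8a + 4b + 2c + d = -27
  343a + 49b + 7c + d = -547
  512a + 64b + 8c + d = -777
  1331a + 121b + 11c + d = -1827
Solving the system yields a = -1, b = -4, c = -1, d = -1.
So h(n) = -n³ - 4n² - n - 1.
Check: h(7) = -547. ✓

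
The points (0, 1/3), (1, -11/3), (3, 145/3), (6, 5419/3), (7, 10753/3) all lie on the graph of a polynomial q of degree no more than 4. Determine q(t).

Using the Lagrange interpolation formula with nodes 0, 1, 3, 6, 7:
  L_0(t) = (t - 1)(t - 3)(t - 6)(t - 7) / 126
  L_1(t) = t(t - 3)(t - 6)(t - 7) / -60
  L_2(t) = t(t - 1)(t - 6)(t - 7) / 72
  L_3(t) = t(t - 1)(t - 3)(t - 7) / -90
  L_4(t) = t(t - 1)(t - 3)(t - 6) / 168
Then q(t) = 1/3·L_0(t) - 11/3·L_1(t) + 145/3·L_2(t) + 5419/3·L_3(t) + 10753/3·L_4(t).
Expanding and collecting terms gives q(t) = 2t^4 - 3t^3 - 4t^2 + t + 1/3.
Check: q(7) = 10753/3. ✓

q(t) = 2t^4 - 3t^3 - 4t^2 + t + 1/3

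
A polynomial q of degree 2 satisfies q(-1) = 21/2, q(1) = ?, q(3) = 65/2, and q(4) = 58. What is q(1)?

The 3 known points determine the degree-2 polynomial uniquely.
Write q(s) = as^2 + bs + c. Substituting each data point gives a linear system:
  a - b + c = 21/2
  9a + 3b + c = 65/2
  16a + 4b + c = 58
Solving the system yields a = 4, b = -5/2, c = 4.
So q(s) = 4s^2 - (5/2)s + 4.
Then q(1) = 11/2.

11/2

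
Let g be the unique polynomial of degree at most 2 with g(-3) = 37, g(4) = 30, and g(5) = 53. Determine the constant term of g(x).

Write g(x) = ax^2 + bx + c. Substituting each data point gives a linear system:
  9a - 3b + c = 37
  16a + 4b + c = 30
  25a + 5b + c = 53
Solving the system yields a = 3, b = -4, c = -2.
So g(x) = 3x^2 - 4x - 2.
The constant term is -2.

-2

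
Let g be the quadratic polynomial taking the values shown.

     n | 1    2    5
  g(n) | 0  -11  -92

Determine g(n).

Write g(n) = an^2 + bn + c. Substituting each data point gives a linear system:
  a + b + c = 0
  4a + 2b + c = -11
  25a + 5b + c = -92
Solving the system yields a = -4, b = 1, c = 3.
So g(n) = -4n^2 + n + 3.
Check: g(5) = -92. ✓

g(n) = -4n^2 + n + 3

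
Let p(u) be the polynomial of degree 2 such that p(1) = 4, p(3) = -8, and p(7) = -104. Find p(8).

-143

Using the Lagrange interpolation formula with nodes 1, 3, 7:
  L_0(u) = (u - 3)(u - 7) / 12
  L_1(u) = (u - 1)(u - 7) / -8
  L_2(u) = (u - 1)(u - 3) / 24
Then p(u) = 4·L_0(u) - 8·L_1(u) - 104·L_2(u).
Expanding and collecting terms gives p(u) = -3u^2 + 6u + 1.
Evaluating at u = 8: p(8) = -143.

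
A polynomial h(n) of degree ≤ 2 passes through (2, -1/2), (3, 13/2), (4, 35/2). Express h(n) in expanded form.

h(n) = 2n^2 - 3n - 5/2

Using the Lagrange interpolation formula with nodes 2, 3, 4:
  L_0(n) = (n - 3)(n - 4) / 2
  L_1(n) = (n - 2)(n - 4) / -1
  L_2(n) = (n - 2)(n - 3) / 2
Then h(n) = -1/2·L_0(n) + 13/2·L_1(n) + 35/2·L_2(n).
Expanding and collecting terms gives h(n) = 2n^2 - 3n - 5/2.
Check: h(3) = 13/2. ✓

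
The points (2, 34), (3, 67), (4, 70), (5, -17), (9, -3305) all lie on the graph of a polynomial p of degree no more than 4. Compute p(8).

-1778

Using the Lagrange interpolation formula with nodes 2, 3, 4, 5, 9:
  L_0(s) = (s - 3)(s - 4)(s - 5)(s - 9) / 42
  L_1(s) = (s - 2)(s - 4)(s - 5)(s - 9) / -12
  L_2(s) = (s - 2)(s - 3)(s - 5)(s - 9) / 10
  L_3(s) = (s - 2)(s - 3)(s - 4)(s - 9) / -24
  L_4(s) = (s - 2)(s - 3)(s - 4)(s - 5) / 840
Then p(s) = 34·L_0(s) + 67·L_1(s) + 70·L_2(s) - 17·L_3(s) - 3305·L_4(s).
Expanding and collecting terms gives p(s) = -s⁴ + 4s³ + 4s² + 2s - 2.
Evaluating at s = 8: p(8) = -1778.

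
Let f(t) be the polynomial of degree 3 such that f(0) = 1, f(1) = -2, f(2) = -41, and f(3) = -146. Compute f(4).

Using the Lagrange interpolation formula with nodes 0, 1, 2, 3:
  L_0(t) = (t - 1)(t - 2)(t - 3) / -6
  L_1(t) = t(t - 2)(t - 3) / 2
  L_2(t) = t(t - 1)(t - 3) / -2
  L_3(t) = t(t - 1)(t - 2) / 6
Then f(t) = 1·L_0(t) - 2·L_1(t) - 41·L_2(t) - 146·L_3(t).
Expanding and collecting terms gives f(t) = -5t^3 - 3t^2 + 5t + 1.
Evaluating at t = 4: f(4) = -347.

-347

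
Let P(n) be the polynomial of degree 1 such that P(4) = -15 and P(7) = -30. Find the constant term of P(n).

5

Write P(n) = an + b. Substituting each data point gives a linear system:
  4a + b = -15
  7a + b = -30
Solving the system yields a = -5, b = 5.
So P(n) = -5n + 5.
The constant term is 5.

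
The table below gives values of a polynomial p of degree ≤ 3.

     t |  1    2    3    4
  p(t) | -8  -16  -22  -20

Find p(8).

188

Using the Lagrange interpolation formula with nodes 1, 2, 3, 4:
  L_0(t) = (t - 2)(t - 3)(t - 4) / -6
  L_1(t) = (t - 1)(t - 3)(t - 4) / 2
  L_2(t) = (t - 1)(t - 2)(t - 4) / -2
  L_3(t) = (t - 1)(t - 2)(t - 3) / 6
Then p(t) = -8·L_0(t) - 16·L_1(t) - 22·L_2(t) - 20·L_3(t).
Expanding and collecting terms gives p(t) = t^3 - 5t^2 - 4.
Evaluating at t = 8: p(8) = 188.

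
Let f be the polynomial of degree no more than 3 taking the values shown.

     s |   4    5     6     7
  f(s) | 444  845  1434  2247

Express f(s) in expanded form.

Write f(s) = as^3 + bs^2 + cs + d. Substituting each data point gives a linear system:
  64a + 16b + 4c + d = 444
  125a + 25b + 5c + d = 845
  216a + 36b + 6c + d = 1434
  343a + 49b + 7c + d = 2247
Solving the system yields a = 6, b = 4, c = -1, d = 0.
So f(s) = 6s³ + 4s² - s.
Check: f(5) = 845. ✓

f(s) = 6s^3 + 4s^2 - s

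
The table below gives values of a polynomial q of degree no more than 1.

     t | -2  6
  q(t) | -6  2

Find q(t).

Using the Lagrange interpolation formula with nodes -2, 6:
  L_0(t) = (t - 6) / -8
  L_1(t) = (t + 2) / 8
Then q(t) = -6·L_0(t) + 2·L_1(t).
Expanding and collecting terms gives q(t) = t - 4.
Check: q(-2) = -6. ✓

q(t) = t - 4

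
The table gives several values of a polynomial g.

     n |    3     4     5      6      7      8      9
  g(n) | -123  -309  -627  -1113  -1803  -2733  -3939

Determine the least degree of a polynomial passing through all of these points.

Forward differences of the values at n = 3, 4, 5, 6, 7, 8, 9:
  g  : -123  -309  -627  -1113  -1803  -2733  -3939
  Δ  : -186  -318  -486  -690  -930  -1206
  Δ^2: -132  -168  -204  -240  -276
  Δ^3: -36  -36  -36  -36
  Δ^4: 0  0  0
  Δ^5: 0  0
  Δ^6: 0
The third differences are constant (-36) and nonzero, while all higher differences vanish, so the minimal degree is 3.

3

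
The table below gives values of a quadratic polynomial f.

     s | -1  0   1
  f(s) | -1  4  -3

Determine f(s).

Using the Lagrange interpolation formula with nodes -1, 0, 1:
  L_0(s) = s(s - 1) / 2
  L_1(s) = (s + 1)(s - 1) / -1
  L_2(s) = (s + 1)s / 2
Then f(s) = -1·L_0(s) + 4·L_1(s) - 3·L_2(s).
Expanding and collecting terms gives f(s) = -6s^2 - s + 4.
Check: f(0) = 4. ✓

f(s) = -6s^2 - s + 4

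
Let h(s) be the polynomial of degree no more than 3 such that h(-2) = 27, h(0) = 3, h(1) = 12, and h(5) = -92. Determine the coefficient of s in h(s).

Write h(s) = as^3 + bs^2 + cs + d. Substituting each data point gives a linear system:
  -8a + 4b - 2c + d = 27
  d = 3
  a + b + c + d = 12
  125a + 25b + 5c + d = -92
Solving the system yields a = -2, b = 5, c = 6, d = 3.
So h(s) = -2s³ + 5s² + 6s + 3.
The coefficient of s is 6.

6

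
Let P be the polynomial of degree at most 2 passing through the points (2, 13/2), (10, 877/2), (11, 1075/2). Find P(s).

Using the Lagrange interpolation formula with nodes 2, 10, 11:
  L_0(s) = (s - 10)(s - 11) / 72
  L_1(s) = (s - 2)(s - 11) / -8
  L_2(s) = (s - 2)(s - 10) / 9
Then P(s) = 13/2·L_0(s) + 877/2·L_1(s) + 1075/2·L_2(s).
Expanding and collecting terms gives P(s) = 5s^2 - 6s - 3/2.
Check: P(10) = 877/2. ✓

P(s) = 5s^2 - 6s - 3/2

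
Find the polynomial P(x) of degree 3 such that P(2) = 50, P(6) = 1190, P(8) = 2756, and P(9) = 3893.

P(x) = 5x^3 + 3x^2 + x - 4

Write P(x) = ax^3 + bx^2 + cx + d. Substituting each data point gives a linear system:
  8a + 4b + 2c + d = 50
  216a + 36b + 6c + d = 1190
  512a + 64b + 8c + d = 2756
  729a + 81b + 9c + d = 3893
Solving the system yields a = 5, b = 3, c = 1, d = -4.
So P(x) = 5x^3 + 3x^2 + x - 4.
Check: P(9) = 3893. ✓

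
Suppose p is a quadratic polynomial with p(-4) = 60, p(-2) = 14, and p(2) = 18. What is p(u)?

p(u) = 4u^2 + u

Write p(u) = au^2 + bu + c. Substituting each data point gives a linear system:
  16a - 4b + c = 60
  4a - 2b + c = 14
  4a + 2b + c = 18
Solving the system yields a = 4, b = 1, c = 0.
So p(u) = 4u^2 + u.
Check: p(2) = 18. ✓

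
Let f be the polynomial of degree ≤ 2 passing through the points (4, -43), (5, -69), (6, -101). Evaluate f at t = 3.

-23

Write f(t) = at^2 + bt + c. Substituting each data point gives a linear system:
  16a + 4b + c = -43
  25a + 5b + c = -69
  36a + 6b + c = -101
Solving the system yields a = -3, b = 1, c = 1.
So f(t) = -3t^2 + t + 1.
Then f(3) = -23.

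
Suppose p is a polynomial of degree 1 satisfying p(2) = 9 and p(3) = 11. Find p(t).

p(t) = 2t + 5

Write p(t) = at + b. Substituting each data point gives a linear system:
  2a + b = 9
  3a + b = 11
Solving the system yields a = 2, b = 5.
So p(t) = 2t + 5.
Check: p(2) = 9. ✓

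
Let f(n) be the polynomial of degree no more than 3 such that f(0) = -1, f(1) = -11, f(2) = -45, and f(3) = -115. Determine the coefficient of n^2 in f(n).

Write f(n) = an^3 + bn^2 + cn + d. Substituting each data point gives a linear system:
  d = -1
  a + b + c + d = -11
  8a + 4b + 2c + d = -45
  27a + 9b + 3c + d = -115
Solving the system yields a = -2, b = -6, c = -2, d = -1.
So f(n) = -2n³ - 6n² - 2n - 1.
The coefficient of n^2 is -6.

-6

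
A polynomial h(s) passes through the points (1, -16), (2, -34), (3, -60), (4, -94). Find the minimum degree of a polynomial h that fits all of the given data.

2

Forward differences of the values at s = 1, 2, 3, 4:
  h  : -16  -34  -60  -94
  Δ  : -18  -26  -34
  Δ^2: -8  -8
  Δ^3: 0
The second differences are constant (-8) and nonzero, while all higher differences vanish, so the minimal degree is 2.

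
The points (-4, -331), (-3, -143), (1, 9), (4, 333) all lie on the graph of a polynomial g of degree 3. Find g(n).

Using the Lagrange interpolation formula with nodes -4, -3, 1, 4:
  L_0(n) = (n + 3)(n - 1)(n - 4) / -40
  L_1(n) = (n + 4)(n - 1)(n - 4) / 28
  L_2(n) = (n + 4)(n + 3)(n - 4) / -60
  L_3(n) = (n + 4)(n + 3)(n - 1) / 168
Then g(n) = -331·L_0(n) - 143·L_1(n) + 9·L_2(n) + 333·L_3(n).
Expanding and collecting terms gives g(n) = 5n^3 + 3n + 1.
Check: g(-4) = -331. ✓

g(n) = 5n^3 + 3n + 1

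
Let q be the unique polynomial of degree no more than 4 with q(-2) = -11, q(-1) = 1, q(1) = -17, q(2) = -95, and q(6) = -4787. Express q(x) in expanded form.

q(x) = -3x^4 - 4x^3 - 5x - 5

Write q(x) = ax^4 + bx^3 + cx^2 + dx + e. Substituting each data point gives a linear system:
  16a - 8b + 4c - 2d + e = -11
  a - b + c - d + e = 1
  a + b + c + d + e = -17
  16a + 8b + 4c + 2d + e = -95
  1296a + 216b + 36c + 6d + e = -4787
Solving the system yields a = -3, b = -4, c = 0, d = -5, e = -5.
So q(x) = -3x^4 - 4x^3 - 5x - 5.
Check: q(2) = -95. ✓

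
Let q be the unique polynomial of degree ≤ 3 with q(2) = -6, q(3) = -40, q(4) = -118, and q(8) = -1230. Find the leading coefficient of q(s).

-3

Write q(s) = as^3 + bs^2 + cs + d. Substituting each data point gives a linear system:
  8a + 4b + 2c + d = -6
  27a + 9b + 3c + d = -40
  64a + 16b + 4c + d = -118
  512a + 64b + 8c + d = -1230
Solving the system yields a = -3, b = 5, c = -2, d = 2.
So q(s) = -3s³ + 5s² - 2s + 2.
The leading coefficient is -3.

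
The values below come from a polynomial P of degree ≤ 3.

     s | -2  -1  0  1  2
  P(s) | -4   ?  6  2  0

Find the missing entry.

6

On equispaced nodes a degree-3 polynomial has vanishing fourth forward difference, so
  P(-2) - 4·P(-1) + 6·P(0) - 4·P(1) + P(2) = 0.
Substituting the known values and solving for P(-1):
  -4·P(-1) = -24
  P(-1) = 6.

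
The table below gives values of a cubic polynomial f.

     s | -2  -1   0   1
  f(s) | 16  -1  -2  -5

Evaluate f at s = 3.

Forward differences of the values at s = -2, -1, 0, 1:
  f  : 16  -1  -2  -5
  Δ  : -17  -1  -3
  Δ^2: 16  -2
  Δ^3: -18
The third differences are constant, confirming degree 3.
Interpolating (Newton forward form) and evaluating at s = 3 gives f(3) = -89.

-89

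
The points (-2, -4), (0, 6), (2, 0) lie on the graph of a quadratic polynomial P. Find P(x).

P(x) = -2x^2 + x + 6

Using the Lagrange interpolation formula with nodes -2, 0, 2:
  L_0(x) = x(x - 2) / 8
  L_1(x) = (x + 2)(x - 2) / -4
  L_2(x) = (x + 2)x / 8
Then P(x) = -4·L_0(x) + 6·L_1(x) + 0·L_2(x).
Expanding and collecting terms gives P(x) = -2x² + x + 6.
Check: P(2) = 0. ✓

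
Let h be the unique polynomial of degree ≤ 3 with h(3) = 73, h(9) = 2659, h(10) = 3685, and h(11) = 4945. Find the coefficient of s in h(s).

-1

Write h(s) = as^3 + bs^2 + cs + d. Substituting each data point gives a linear system:
  27a + 9b + 3c + d = 73
  729a + 81b + 9c + d = 2659
  1000a + 100b + 10c + d = 3685
  1331a + 121b + 11c + d = 4945
Solving the system yields a = 4, b = -3, c = -1, d = -5.
So h(s) = 4s^3 - 3s^2 - s - 5.
The coefficient of s is -1.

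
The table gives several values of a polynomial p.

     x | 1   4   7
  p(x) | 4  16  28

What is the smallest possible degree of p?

Forward differences of the values at x = 1, 4, 7:
  p  : 4  16  28
  Δ  : 12  12
  Δ^2: 0
The first differences are constant (12) and nonzero, while all higher differences vanish, so the minimal degree is 1.

1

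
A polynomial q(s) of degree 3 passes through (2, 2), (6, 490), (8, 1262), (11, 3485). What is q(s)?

q(s) = 3s^3 - 4s^2 - 2s - 2

Using the Lagrange interpolation formula with nodes 2, 6, 8, 11:
  L_0(s) = (s - 6)(s - 8)(s - 11) / -216
  L_1(s) = (s - 2)(s - 8)(s - 11) / 40
  L_2(s) = (s - 2)(s - 6)(s - 11) / -36
  L_3(s) = (s - 2)(s - 6)(s - 8) / 135
Then q(s) = 2·L_0(s) + 490·L_1(s) + 1262·L_2(s) + 3485·L_3(s).
Expanding and collecting terms gives q(s) = 3s³ - 4s² - 2s - 2.
Check: q(8) = 1262. ✓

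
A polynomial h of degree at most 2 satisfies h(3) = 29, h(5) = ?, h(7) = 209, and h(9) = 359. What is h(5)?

99

The 3 known points determine the degree-2 polynomial uniquely.
Write h(t) = at^2 + bt + c. Substituting each data point gives a linear system:
  9a + 3b + c = 29
  49a + 7b + c = 209
  81a + 9b + c = 359
Solving the system yields a = 5, b = -5, c = -1.
So h(t) = 5t² - 5t - 1.
Then h(5) = 99.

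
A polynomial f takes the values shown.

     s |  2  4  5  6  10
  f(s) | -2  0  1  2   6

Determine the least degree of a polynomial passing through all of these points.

1

Divided differences on the nodes 2, 4, 5, 6, 10:
  order 0: -2  0  1  2  6
  order 1: 1  1  1  1
  order 2: 0  0  0
  order 3: 0  0
  order 4: 0
The order-1 divided differences are all 1 (nonzero) and every higher order vanishes, so the data lies on a polynomial of degree exactly 1.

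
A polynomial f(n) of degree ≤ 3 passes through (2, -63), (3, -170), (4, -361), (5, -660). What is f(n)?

Write f(n) = an^3 + bn^2 + cn + d. Substituting each data point gives a linear system:
  8a + 4b + 2c + d = -63
  27a + 9b + 3c + d = -170
  64a + 16b + 4c + d = -361
  125a + 25b + 5c + d = -660
Solving the system yields a = -4, b = -6, c = -1, d = -5.
So f(n) = -4n^3 - 6n^2 - n - 5.
Check: f(5) = -660. ✓

f(n) = -4n^3 - 6n^2 - n - 5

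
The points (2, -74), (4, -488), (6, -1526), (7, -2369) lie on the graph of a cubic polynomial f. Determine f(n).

f(n) = -6n^3 - 6n^2 - 3n + 4

Using the Lagrange interpolation formula with nodes 2, 4, 6, 7:
  L_0(n) = (n - 4)(n - 6)(n - 7) / -40
  L_1(n) = (n - 2)(n - 6)(n - 7) / 12
  L_2(n) = (n - 2)(n - 4)(n - 7) / -8
  L_3(n) = (n - 2)(n - 4)(n - 6) / 15
Then f(n) = -74·L_0(n) - 488·L_1(n) - 1526·L_2(n) - 2369·L_3(n).
Expanding and collecting terms gives f(n) = -6n^3 - 6n^2 - 3n + 4.
Check: f(2) = -74. ✓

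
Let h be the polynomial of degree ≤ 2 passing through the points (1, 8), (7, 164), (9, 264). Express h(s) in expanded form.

h(s) = 3s^2 + 2s + 3

Using the Lagrange interpolation formula with nodes 1, 7, 9:
  L_0(s) = (s - 7)(s - 9) / 48
  L_1(s) = (s - 1)(s - 9) / -12
  L_2(s) = (s - 1)(s - 7) / 16
Then h(s) = 8·L_0(s) + 164·L_1(s) + 264·L_2(s).
Expanding and collecting terms gives h(s) = 3s² + 2s + 3.
Check: h(1) = 8. ✓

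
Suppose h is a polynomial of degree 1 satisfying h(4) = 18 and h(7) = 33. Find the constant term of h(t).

-2

Write h(t) = at + b. Substituting each data point gives a linear system:
  4a + b = 18
  7a + b = 33
Solving the system yields a = 5, b = -2.
So h(t) = 5t - 2.
The constant term is -2.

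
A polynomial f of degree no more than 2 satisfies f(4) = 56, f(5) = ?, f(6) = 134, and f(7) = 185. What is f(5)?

91

The 3 known points determine the degree-2 polynomial uniquely.
Write f(n) = an^2 + bn + c. Substituting each data point gives a linear system:
  16a + 4b + c = 56
  36a + 6b + c = 134
  49a + 7b + c = 185
Solving the system yields a = 4, b = -1, c = -4.
So f(n) = 4n^2 - n - 4.
Then f(5) = 91.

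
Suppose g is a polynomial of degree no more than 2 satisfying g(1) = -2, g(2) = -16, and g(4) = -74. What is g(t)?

Using the Lagrange interpolation formula with nodes 1, 2, 4:
  L_0(t) = (t - 2)(t - 4) / 3
  L_1(t) = (t - 1)(t - 4) / -2
  L_2(t) = (t - 1)(t - 2) / 6
Then g(t) = -2·L_0(t) - 16·L_1(t) - 74·L_2(t).
Expanding and collecting terms gives g(t) = -5t² + t + 2.
Check: g(2) = -16. ✓

g(t) = -5t^2 + t + 2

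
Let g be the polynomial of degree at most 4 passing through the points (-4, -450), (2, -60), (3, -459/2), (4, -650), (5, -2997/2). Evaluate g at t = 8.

-9102

Write g(t) = at^4 + bt^3 + ct^2 + dt + e. Substituting each data point gives a linear system:
  256a - 64b + 16c - 4d + e = -450
  16a + 8b + 4c + 2d + e = -60
  81a + 27b + 9c + 3d + e = -459/2
  256a + 64b + 16c + 4d + e = -650
  625a + 125b + 25c + 5d + e = -2997/2
Solving the system yields a = -2, b = -3/2, c = -2, d = -1, e = -6.
So g(t) = -2t^4 - (3/2)t^3 - 2t^2 - t - 6.
Then g(8) = -9102.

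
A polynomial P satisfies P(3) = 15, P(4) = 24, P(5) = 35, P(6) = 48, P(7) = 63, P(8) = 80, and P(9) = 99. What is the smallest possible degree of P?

Forward differences of the values at t = 3, 4, 5, 6, 7, 8, 9:
  P  : 15  24  35  48  63  80  99
  Δ  : 9  11  13  15  17  19
  Δ^2: 2  2  2  2  2
  Δ^3: 0  0  0  0
  Δ^4: 0  0  0
  Δ^5: 0  0
  Δ^6: 0
The second differences are constant (2) and nonzero, while all higher differences vanish, so the minimal degree is 2.

2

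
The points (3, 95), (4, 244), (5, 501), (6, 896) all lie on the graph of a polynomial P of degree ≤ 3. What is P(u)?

P(u) = 5u^3 - 6u^2 + 6u - 4

Write P(u) = au^3 + bu^2 + cu + d. Substituting each data point gives a linear system:
  27a + 9b + 3c + d = 95
  64a + 16b + 4c + d = 244
  125a + 25b + 5c + d = 501
  216a + 36b + 6c + d = 896
Solving the system yields a = 5, b = -6, c = 6, d = -4.
So P(u) = 5u³ - 6u² + 6u - 4.
Check: P(3) = 95. ✓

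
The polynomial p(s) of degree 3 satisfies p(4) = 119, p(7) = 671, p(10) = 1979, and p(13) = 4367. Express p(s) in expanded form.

Write p(s) = as^3 + bs^2 + cs + d. Substituting each data point gives a linear system:
  64a + 16b + 4c + d = 119
  343a + 49b + 7c + d = 671
  1000a + 100b + 10c + d = 1979
  2197a + 169b + 13c + d = 4367
Solving the system yields a = 2, b = 0, c = -2, d = -1.
So p(s) = 2s³ - 2s - 1.
Check: p(13) = 4367. ✓

p(s) = 2s^3 - 2s - 1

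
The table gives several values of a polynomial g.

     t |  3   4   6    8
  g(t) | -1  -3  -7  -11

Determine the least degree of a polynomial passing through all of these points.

1

Divided differences on the nodes 3, 4, 6, 8:
  order 0: -1  -3  -7  -11
  order 1: -2  -2  -2
  order 2: 0  0
  order 3: 0
The order-1 divided differences are all -2 (nonzero) and every higher order vanishes, so the data lies on a polynomial of degree exactly 1.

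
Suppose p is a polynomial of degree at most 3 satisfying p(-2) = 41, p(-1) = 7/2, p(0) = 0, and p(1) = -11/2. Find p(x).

p(x) = -6x^3 - x^2 + (3/2)x

Write p(x) = ax^3 + bx^2 + cx + d. Substituting each data point gives a linear system:
  -8a + 4b - 2c + d = 41
  -a + b - c + d = 7/2
  d = 0
  a + b + c + d = -11/2
Solving the system yields a = -6, b = -1, c = 3/2, d = 0.
So p(x) = -6x^3 - x^2 + (3/2)x.
Check: p(1) = -11/2. ✓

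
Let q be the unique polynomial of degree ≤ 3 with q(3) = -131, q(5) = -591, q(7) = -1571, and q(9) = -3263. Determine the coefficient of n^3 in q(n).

-4

Write q(n) = an^3 + bn^2 + cn + d. Substituting each data point gives a linear system:
  27a + 9b + 3c + d = -131
  125a + 25b + 5c + d = -591
  343a + 49b + 7c + d = -1571
  729a + 81b + 9c + d = -3263
Solving the system yields a = -4, b = -5, c = 6, d = 4.
So q(n) = -4n^3 - 5n^2 + 6n + 4.
The leading coefficient is -4.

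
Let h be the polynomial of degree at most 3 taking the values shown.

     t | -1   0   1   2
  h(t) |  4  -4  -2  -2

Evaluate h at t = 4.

-56

Forward differences of the values at t = -1, 0, 1, 2:
  h  : 4  -4  -2  -2
  Δ  : -8  2  0
  Δ^2: 10  -2
  Δ^3: -12
The third differences are constant, confirming degree 3.
Interpolating (Newton forward form) and evaluating at t = 4 gives h(4) = -56.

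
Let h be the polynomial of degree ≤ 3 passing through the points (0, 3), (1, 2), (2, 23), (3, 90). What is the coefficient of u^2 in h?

Write h(u) = au^3 + bu^2 + cu + d. Substituting each data point gives a linear system:
  d = 3
  a + b + c + d = 2
  8a + 4b + 2c + d = 23
  27a + 9b + 3c + d = 90
Solving the system yields a = 4, b = -1, c = -4, d = 3.
So h(u) = 4u³ - u² - 4u + 3.
The coefficient of u^2 is -1.

-1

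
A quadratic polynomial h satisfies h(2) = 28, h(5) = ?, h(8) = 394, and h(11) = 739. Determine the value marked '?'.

On equispaced nodes a degree-2 polynomial has vanishing third forward difference, so
  - h(2) + 3·h(5) - 3·h(8) + h(11) = 0.
Substituting the known values and solving for h(5):
  3·h(5) = 471
  h(5) = 157.

157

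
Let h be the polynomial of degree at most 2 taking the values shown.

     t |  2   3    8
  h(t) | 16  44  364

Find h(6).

200

Using the Lagrange interpolation formula with nodes 2, 3, 8:
  L_0(t) = (t - 3)(t - 8) / 6
  L_1(t) = (t - 2)(t - 8) / -5
  L_2(t) = (t - 2)(t - 3) / 30
Then h(t) = 16·L_0(t) + 44·L_1(t) + 364·L_2(t).
Expanding and collecting terms gives h(t) = 6t² - 2t - 4.
Evaluating at t = 6: h(6) = 200.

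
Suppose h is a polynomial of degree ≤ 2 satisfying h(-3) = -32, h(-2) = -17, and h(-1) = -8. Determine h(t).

Write h(t) = at^2 + bt + c. Substituting each data point gives a linear system:
  9a - 3b + c = -32
  4a - 2b + c = -17
  a - b + c = -8
Solving the system yields a = -3, b = 0, c = -5.
So h(t) = -3t² - 5.
Check: h(-1) = -8. ✓

h(t) = -3t^2 - 5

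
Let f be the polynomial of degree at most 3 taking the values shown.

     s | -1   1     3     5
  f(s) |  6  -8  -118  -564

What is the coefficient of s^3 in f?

-5

Write f(s) = as^3 + bs^2 + cs + d. Substituting each data point gives a linear system:
  -a + b - c + d = 6
  a + b + c + d = -8
  27a + 9b + 3c + d = -118
  125a + 25b + 5c + d = -564
Solving the system yields a = -5, b = 3, c = -2, d = -4.
So f(s) = -5s^3 + 3s^2 - 2s - 4.
The leading coefficient is -5.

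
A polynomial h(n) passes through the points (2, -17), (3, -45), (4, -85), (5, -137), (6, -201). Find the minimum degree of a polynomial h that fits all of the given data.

Forward differences of the values at n = 2, 3, 4, 5, 6:
  h  : -17  -45  -85  -137  -201
  Δ  : -28  -40  -52  -64
  Δ^2: -12  -12  -12
  Δ^3: 0  0
  Δ^4: 0
The second differences are constant (-12) and nonzero, while all higher differences vanish, so the minimal degree is 2.

2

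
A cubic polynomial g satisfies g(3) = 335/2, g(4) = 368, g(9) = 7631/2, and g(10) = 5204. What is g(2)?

Using the Lagrange interpolation formula with nodes 3, 4, 9, 10:
  L_0(u) = (u - 4)(u - 9)(u - 10) / -42
  L_1(u) = (u - 3)(u - 9)(u - 10) / 30
  L_2(u) = (u - 3)(u - 4)(u - 10) / -30
  L_3(u) = (u - 3)(u - 4)(u - 9) / 42
Then g(u) = 335/2·L_0(u) + 368·L_1(u) + 7631/2·L_2(u) + 5204·L_3(u).
Expanding and collecting terms gives g(u) = 5u^3 + (3/2)u^2 + 5u + 4.
Evaluating at u = 2: g(2) = 60.

60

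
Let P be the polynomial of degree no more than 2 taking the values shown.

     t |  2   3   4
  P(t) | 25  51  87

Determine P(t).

Write P(t) = at^2 + bt + c. Substituting each data point gives a linear system:
  4a + 2b + c = 25
  9a + 3b + c = 51
  16a + 4b + c = 87
Solving the system yields a = 5, b = 1, c = 3.
So P(t) = 5t^2 + t + 3.
Check: P(4) = 87. ✓

P(t) = 5t^2 + t + 3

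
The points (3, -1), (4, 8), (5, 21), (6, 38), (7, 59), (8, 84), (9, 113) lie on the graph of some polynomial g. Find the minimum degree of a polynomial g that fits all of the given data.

Forward differences of the values at u = 3, 4, 5, 6, 7, 8, 9:
  g  : -1  8  21  38  59  84  113
  Δ  : 9  13  17  21  25  29
  Δ^2: 4  4  4  4  4
  Δ^3: 0  0  0  0
  Δ^4: 0  0  0
  Δ^5: 0  0
  Δ^6: 0
The second differences are constant (4) and nonzero, while all higher differences vanish, so the minimal degree is 2.

2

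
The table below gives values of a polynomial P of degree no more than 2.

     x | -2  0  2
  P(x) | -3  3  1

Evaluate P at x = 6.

-27

Forward differences of the values at x = -2, 0, 2:
  P  : -3  3  1
  Δ  : 6  -2
  Δ^2: -8
The second differences are constant, confirming degree 2.
Interpolating (Newton forward form) and evaluating at x = 6 gives P(6) = -27.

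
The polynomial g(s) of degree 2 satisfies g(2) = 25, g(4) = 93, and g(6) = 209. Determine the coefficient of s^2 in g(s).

6

Write g(s) = as^2 + bs + c. Substituting each data point gives a linear system:
  4a + 2b + c = 25
  16a + 4b + c = 93
  36a + 6b + c = 209
Solving the system yields a = 6, b = -2, c = 5.
So g(s) = 6s^2 - 2s + 5.
The leading coefficient is 6.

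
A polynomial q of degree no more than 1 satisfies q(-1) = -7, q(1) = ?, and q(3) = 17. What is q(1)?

On equispaced nodes a degree-1 polynomial has vanishing second forward difference, so
  q(-1) - 2·q(1) + q(3) = 0.
Substituting the known values and solving for q(1):
  -2·q(1) = -10
  q(1) = 5.

5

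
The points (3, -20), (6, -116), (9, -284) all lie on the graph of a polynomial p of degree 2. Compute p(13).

-620

Write p(t) = at^2 + bt + c. Substituting each data point gives a linear system:
  9a + 3b + c = -20
  36a + 6b + c = -116
  81a + 9b + c = -284
Solving the system yields a = -4, b = 4, c = 4.
So p(t) = -4t² + 4t + 4.
Then p(13) = -620.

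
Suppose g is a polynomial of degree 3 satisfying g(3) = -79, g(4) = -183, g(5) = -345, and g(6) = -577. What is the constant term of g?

Write g(u) = au^3 + bu^2 + cu + d. Substituting each data point gives a linear system:
  27a + 9b + 3c + d = -79
  64a + 16b + 4c + d = -183
  125a + 25b + 5c + d = -345
  216a + 36b + 6c + d = -577
Solving the system yields a = -2, b = -5, c = 5, d = 5.
So g(u) = -2u^3 - 5u^2 + 5u + 5.
The constant term is 5.

5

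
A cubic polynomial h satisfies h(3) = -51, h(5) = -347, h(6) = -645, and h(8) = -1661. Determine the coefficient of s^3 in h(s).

-4

Write h(s) = as^3 + bs^2 + cs + d. Substituting each data point gives a linear system:
  27a + 9b + 3c + d = -51
  125a + 25b + 5c + d = -347
  216a + 36b + 6c + d = -645
  512a + 64b + 8c + d = -1661
Solving the system yields a = -4, b = 6, c = 0, d = 3.
So h(s) = -4s^3 + 6s^2 + 3.
The leading coefficient is -4.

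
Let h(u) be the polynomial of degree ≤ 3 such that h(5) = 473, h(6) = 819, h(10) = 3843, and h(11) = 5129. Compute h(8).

Write h(u) = au^3 + bu^2 + cu + d. Substituting each data point gives a linear system:
  125a + 25b + 5c + d = 473
  216a + 36b + 6c + d = 819
  1000a + 100b + 10c + d = 3843
  1331a + 121b + 11c + d = 5129
Solving the system yields a = 4, b = -2, c = 4, d = 3.
So h(u) = 4u^3 - 2u^2 + 4u + 3.
Then h(8) = 1955.

1955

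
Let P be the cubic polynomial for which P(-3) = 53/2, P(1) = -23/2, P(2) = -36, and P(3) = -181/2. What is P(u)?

P(u) = -2u^3 - 3u^2 - (3/2)u - 5

Using the Lagrange interpolation formula with nodes -3, 1, 2, 3:
  L_0(u) = (u - 1)(u - 2)(u - 3) / -120
  L_1(u) = (u + 3)(u - 2)(u - 3) / 8
  L_2(u) = (u + 3)(u - 1)(u - 3) / -5
  L_3(u) = (u + 3)(u - 1)(u - 2) / 12
Then P(u) = 53/2·L_0(u) - 23/2·L_1(u) - 36·L_2(u) - 181/2·L_3(u).
Expanding and collecting terms gives P(u) = -2u^3 - 3u^2 - (3/2)u - 5.
Check: P(2) = -36. ✓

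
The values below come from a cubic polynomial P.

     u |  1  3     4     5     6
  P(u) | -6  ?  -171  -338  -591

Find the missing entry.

The 4 known points determine the degree-3 polynomial uniquely.
Write P(u) = au^3 + bu^2 + cu + d. Substituting each data point gives a linear system:
  a + b + c + d = -6
  64a + 16b + 4c + d = -171
  125a + 25b + 5c + d = -338
  216a + 36b + 6c + d = -591
Solving the system yields a = -3, b = 2, c = -2, d = -3.
So P(u) = -3u^3 + 2u^2 - 2u - 3.
Then P(3) = -72.

-72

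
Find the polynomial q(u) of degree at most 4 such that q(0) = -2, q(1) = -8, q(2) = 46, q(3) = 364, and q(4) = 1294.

q(u) = 6u^4 - 2u^3 - 6u^2 - 4u - 2

Write q(u) = au^4 + bu^3 + cu^2 + du + e. Substituting each data point gives a linear system:
  e = -2
  a + b + c + d + e = -8
  16a + 8b + 4c + 2d + e = 46
  81a + 27b + 9c + 3d + e = 364
  256a + 64b + 16c + 4d + e = 1294
Solving the system yields a = 6, b = -2, c = -6, d = -4, e = -2.
So q(u) = 6u⁴ - 2u³ - 6u² - 4u - 2.
Check: q(1) = -8. ✓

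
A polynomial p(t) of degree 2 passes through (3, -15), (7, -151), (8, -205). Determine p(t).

p(t) = -4t^2 + 6t + 3

Write p(t) = at^2 + bt + c. Substituting each data point gives a linear system:
  9a + 3b + c = -15
  49a + 7b + c = -151
  64a + 8b + c = -205
Solving the system yields a = -4, b = 6, c = 3.
So p(t) = -4t^2 + 6t + 3.
Check: p(8) = -205. ✓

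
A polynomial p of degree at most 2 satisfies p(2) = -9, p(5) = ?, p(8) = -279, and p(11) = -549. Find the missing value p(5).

-99

The 3 known points determine the degree-2 polynomial uniquely.
Write p(x) = ax^2 + bx + c. Substituting each data point gives a linear system:
  4a + 2b + c = -9
  64a + 8b + c = -279
  121a + 11b + c = -549
Solving the system yields a = -5, b = 5, c = 1.
So p(x) = -5x² + 5x + 1.
Then p(5) = -99.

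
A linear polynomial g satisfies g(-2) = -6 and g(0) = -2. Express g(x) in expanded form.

Using the Lagrange interpolation formula with nodes -2, 0:
  L_0(x) = x / -2
  L_1(x) = (x + 2) / 2
Then g(x) = -6·L_0(x) - 2·L_1(x).
Expanding and collecting terms gives g(x) = 2x - 2.
Check: g(-2) = -6. ✓

g(x) = 2x - 2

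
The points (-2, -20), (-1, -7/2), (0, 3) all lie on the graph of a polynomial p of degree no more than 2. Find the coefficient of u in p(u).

Write p(u) = au^2 + bu + c. Substituting each data point gives a linear system:
  4a - 2b + c = -20
  a - b + c = -7/2
  c = 3
Solving the system yields a = -5, b = 3/2, c = 3.
So p(u) = -5u^2 + (3/2)u + 3.
The coefficient of u is 3/2.

3/2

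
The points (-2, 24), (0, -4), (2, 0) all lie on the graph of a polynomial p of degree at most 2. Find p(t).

Write p(t) = at^2 + bt + c. Substituting each data point gives a linear system:
  4a - 2b + c = 24
  c = -4
  4a + 2b + c = 0
Solving the system yields a = 4, b = -6, c = -4.
So p(t) = 4t^2 - 6t - 4.
Check: p(-2) = 24. ✓

p(t) = 4t^2 - 6t - 4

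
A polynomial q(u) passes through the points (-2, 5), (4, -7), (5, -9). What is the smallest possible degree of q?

1

Divided differences on the nodes -2, 4, 5:
  order 0: 5  -7  -9
  order 1: -2  -2
  order 2: 0
The order-1 divided differences are all -2 (nonzero) and every higher order vanishes, so the data lies on a polynomial of degree exactly 1.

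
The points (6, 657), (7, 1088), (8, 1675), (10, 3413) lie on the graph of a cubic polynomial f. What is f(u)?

Write f(u) = au^3 + bu^2 + cu + d. Substituting each data point gives a linear system:
  216a + 36b + 6c + d = 657
  343a + 49b + 7c + d = 1088
  512a + 64b + 8c + d = 1675
  1000a + 100b + 10c + d = 3413
Solving the system yields a = 4, b = -6, c = 1, d = 3.
So f(u) = 4u³ - 6u² + u + 3.
Check: f(7) = 1088. ✓

f(u) = 4u^3 - 6u^2 + u + 3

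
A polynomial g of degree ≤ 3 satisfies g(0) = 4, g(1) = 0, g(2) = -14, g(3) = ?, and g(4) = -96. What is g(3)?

-44

On equispaced nodes a degree-3 polynomial has vanishing fourth forward difference, so
  g(0) - 4·g(1) + 6·g(2) - 4·g(3) + g(4) = 0.
Substituting the known values and solving for g(3):
  -4·g(3) = 176
  g(3) = -44.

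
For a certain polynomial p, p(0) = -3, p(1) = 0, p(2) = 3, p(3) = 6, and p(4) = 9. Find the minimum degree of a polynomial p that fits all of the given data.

Forward differences of the values at x = 0, 1, 2, 3, 4:
  p  : -3  0  3  6  9
  Δ  : 3  3  3  3
  Δ^2: 0  0  0
  Δ^3: 0  0
  Δ^4: 0
The first differences are constant (3) and nonzero, while all higher differences vanish, so the minimal degree is 1.

1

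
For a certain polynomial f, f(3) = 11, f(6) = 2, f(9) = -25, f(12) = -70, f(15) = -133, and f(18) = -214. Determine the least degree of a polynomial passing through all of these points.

Forward differences of the values at t = 3, 6, 9, 12, 15, 18:
  f  : 11  2  -25  -70  -133  -214
  Δ  : -9  -27  -45  -63  -81
  Δ^2: -18  -18  -18  -18
  Δ^3: 0  0  0
  Δ^4: 0  0
  Δ^5: 0
The second differences are constant (-18) and nonzero, while all higher differences vanish, so the minimal degree is 2.

2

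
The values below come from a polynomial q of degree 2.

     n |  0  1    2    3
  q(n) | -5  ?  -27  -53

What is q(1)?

On equispaced nodes a degree-2 polynomial has vanishing third forward difference, so
  - q(0) + 3·q(1) - 3·q(2) + q(3) = 0.
Substituting the known values and solving for q(1):
  3·q(1) = -33
  q(1) = -11.

-11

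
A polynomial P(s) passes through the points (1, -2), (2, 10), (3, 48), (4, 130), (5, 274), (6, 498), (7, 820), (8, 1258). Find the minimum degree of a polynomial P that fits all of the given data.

Forward differences of the values at s = 1, 2, 3, 4, 5, 6, 7, 8:
  P  : -2  10  48  130  274  498  820  1258
  Δ  : 12  38  82  144  224  322  438
  Δ^2: 26  44  62  80  98  116
  Δ^3: 18  18  18  18  18
  Δ^4: 0  0  0  0
  Δ^5: 0  0  0
  Δ^6: 0  0
  Δ^7: 0
The third differences are constant (18) and nonzero, while all higher differences vanish, so the minimal degree is 3.

3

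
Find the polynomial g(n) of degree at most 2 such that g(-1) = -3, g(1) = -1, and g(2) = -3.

g(n) = -n^2 + n - 1

Write g(n) = an^2 + bn + c. Substituting each data point gives a linear system:
  a - b + c = -3
  a + b + c = -1
  4a + 2b + c = -3
Solving the system yields a = -1, b = 1, c = -1.
So g(n) = -n^2 + n - 1.
Check: g(-1) = -3. ✓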